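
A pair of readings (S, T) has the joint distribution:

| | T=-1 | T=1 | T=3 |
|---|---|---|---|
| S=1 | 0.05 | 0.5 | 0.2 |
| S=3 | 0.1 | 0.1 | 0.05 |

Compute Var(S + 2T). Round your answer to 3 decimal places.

5.790

E[S] = 1.5,  E[T] = 1.2,  E[ST] = 1.5
Var(S) = 3 − (1.5)² = 0.75;  Var(T) = 3 − (1.2)² = 1.56
Cov(S,T) = 1.5 − (1.5)(1.2) = -0.3
Var(S + 2T) = (1)²·0.75 + (2)²·1.56 + 2·(1)·(2)·-0.3 = 5.79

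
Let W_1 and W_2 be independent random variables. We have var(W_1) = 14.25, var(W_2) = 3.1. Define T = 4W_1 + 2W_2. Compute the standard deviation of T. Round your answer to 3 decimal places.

By independence, var(T) = (4)²var(W_1) + (2)²var(W_2)
= (4)²·14.25 + (2)²·3.1 = 240.4
σ(T) = √240.4 ≈ 15.505

15.505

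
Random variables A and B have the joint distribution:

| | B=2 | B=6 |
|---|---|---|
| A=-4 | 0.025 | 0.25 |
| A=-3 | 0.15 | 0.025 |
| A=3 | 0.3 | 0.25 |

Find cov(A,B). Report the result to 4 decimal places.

-1.3525

E[A] = 0.025,  E[B] = 4.1
E[AB] = -1.25
cov(A,B) = E[AB] − E[A]E[B] = -1.25 − (0.025)(4.1) = -1.3525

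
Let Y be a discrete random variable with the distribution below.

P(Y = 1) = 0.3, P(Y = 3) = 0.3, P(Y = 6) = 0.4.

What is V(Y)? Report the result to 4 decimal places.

E[Y] = (1)(0.3) + (3)(0.3) + (6)(0.4) = 3.6
E[Y²] = (1)²(0.3) + (3)²(0.3) + (6)²(0.4) = 17.4
V(Y) = E[Y²] − (E[Y])² = 17.4 − (3.6)² = 4.44

4.4400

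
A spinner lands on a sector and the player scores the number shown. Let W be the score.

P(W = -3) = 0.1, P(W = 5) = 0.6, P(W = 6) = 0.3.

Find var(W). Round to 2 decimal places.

E[W] = (-3)(0.1) + (5)(0.6) + (6)(0.3) = 4.5
E[W²] = (-3)²(0.1) + (5)²(0.6) + (6)²(0.3) = 26.7
var(W) = E[W²] − (E[W])² = 26.7 − (4.5)² = 6.45

6.45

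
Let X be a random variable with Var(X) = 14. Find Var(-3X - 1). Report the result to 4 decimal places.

Var(-3X - 1) = (-3)²·Var(X) = 9·14 = 126

126.0000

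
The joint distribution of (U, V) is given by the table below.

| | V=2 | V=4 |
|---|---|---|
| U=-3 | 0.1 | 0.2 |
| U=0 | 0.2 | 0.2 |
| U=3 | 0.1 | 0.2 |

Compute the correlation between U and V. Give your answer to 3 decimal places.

E[U] = 0,  E[V] = 3.2
E[UV] = 0
Cov(U,V) = E[UV] − E[U]E[V] = 0 − (0)(3.2) = 0
Var(U) = 5.4,  Var(V) = 0.96
ρ = 0 / √(5.4·0.96) ≈ 0.000

0.000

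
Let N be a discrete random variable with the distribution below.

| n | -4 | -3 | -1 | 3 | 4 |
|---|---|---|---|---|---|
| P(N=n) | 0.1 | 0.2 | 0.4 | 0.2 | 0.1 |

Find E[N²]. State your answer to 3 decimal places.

7.200

E[N²] = (-4)²(0.1) + (-3)²(0.2) + (-1)²(0.4) + (3)²(0.2) + (4)²(0.1) = 7.2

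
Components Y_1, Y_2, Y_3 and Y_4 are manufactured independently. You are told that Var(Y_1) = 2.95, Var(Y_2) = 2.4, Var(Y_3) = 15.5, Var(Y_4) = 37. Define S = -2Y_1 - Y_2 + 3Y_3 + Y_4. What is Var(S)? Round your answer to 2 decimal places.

By independence, Var(S) = (-2)²Var(Y_1) + (-1)²Var(Y_2) + (3)²Var(Y_3) + (1)²Var(Y_4)
= (-2)²·2.95 + (-1)²·2.4 + (3)²·15.5 + (1)²·37 = 190.7

190.70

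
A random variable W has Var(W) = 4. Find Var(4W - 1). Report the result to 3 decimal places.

Var(4W - 1) = (4)²·Var(W) = 16·4 = 64

64.000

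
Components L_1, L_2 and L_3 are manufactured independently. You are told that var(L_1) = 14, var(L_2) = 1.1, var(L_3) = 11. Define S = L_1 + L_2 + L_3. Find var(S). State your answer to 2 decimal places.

26.10

By independence, var(S) = (1)²var(L_1) + (1)²var(L_2) + (1)²var(L_3)
= (1)²·14 + (1)²·1.1 + (1)²·11 = 26.1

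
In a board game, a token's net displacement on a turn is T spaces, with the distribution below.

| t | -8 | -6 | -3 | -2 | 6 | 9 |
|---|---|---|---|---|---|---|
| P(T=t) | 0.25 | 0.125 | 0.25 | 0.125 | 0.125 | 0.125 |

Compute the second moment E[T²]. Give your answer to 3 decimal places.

E[T²] = (-8)²(0.25) + (-6)²(0.125) + (-3)²(0.25) + (-2)²(0.125) + (6)²(0.125) + (9)²(0.125) = 37.875

37.875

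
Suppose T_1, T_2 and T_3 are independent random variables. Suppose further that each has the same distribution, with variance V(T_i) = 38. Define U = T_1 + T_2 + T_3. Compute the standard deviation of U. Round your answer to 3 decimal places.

By independence, V(U) = (1)²V(T_1) + (1)²V(T_2) + (1)²V(T_3)
= (1)²·38 + (1)²·38 + (1)²·38 = 114
sd(U) = √114 ≈ 10.677

10.677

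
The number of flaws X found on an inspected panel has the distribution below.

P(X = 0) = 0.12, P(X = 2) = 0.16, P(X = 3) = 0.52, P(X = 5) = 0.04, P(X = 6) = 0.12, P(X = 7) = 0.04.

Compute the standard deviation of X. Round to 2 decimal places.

E[X] = (0)(0.12) + (2)(0.16) + (3)(0.52) + (5)(0.04) + (6)(0.12) + (7)(0.04) = 3.08
E[X²] = (0)²(0.12) + (2)²(0.16) + (3)²(0.52) + (5)²(0.04) + (6)²(0.12) + (7)²(0.04) = 12.6
Var(X) = E[X²] − (E[X])² = 12.6 − (3.08)² = 3.1136
sd(X) = √3.1136 ≈ 1.76

1.76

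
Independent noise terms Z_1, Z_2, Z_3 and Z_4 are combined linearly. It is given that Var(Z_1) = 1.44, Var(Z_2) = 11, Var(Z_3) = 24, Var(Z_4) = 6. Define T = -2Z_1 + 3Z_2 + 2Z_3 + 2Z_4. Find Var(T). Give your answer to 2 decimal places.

By independence, Var(T) = (-2)²Var(Z_1) + (3)²Var(Z_2) + (2)²Var(Z_3) + (2)²Var(Z_4)
= (-2)²·1.44 + (3)²·11 + (2)²·24 + (2)²·6 = 224.76

224.76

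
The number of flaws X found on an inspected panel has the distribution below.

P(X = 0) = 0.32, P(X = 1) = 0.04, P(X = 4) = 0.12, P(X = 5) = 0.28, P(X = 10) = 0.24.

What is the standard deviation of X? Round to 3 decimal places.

E[X] = (0)(0.32) + (1)(0.04) + (4)(0.12) + (5)(0.28) + (10)(0.24) = 4.32
E[X²] = (0)²(0.32) + (1)²(0.04) + (4)²(0.12) + (5)²(0.28) + (10)²(0.24) = 32.96
var(X) = E[X²] − (E[X])² = 32.96 − (4.32)² = 14.2976
SD(X) = √14.2976 ≈ 3.781

3.781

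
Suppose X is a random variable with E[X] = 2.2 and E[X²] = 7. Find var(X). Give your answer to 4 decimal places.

2.1600

var(X) = 7 − (2.2)² = 2.16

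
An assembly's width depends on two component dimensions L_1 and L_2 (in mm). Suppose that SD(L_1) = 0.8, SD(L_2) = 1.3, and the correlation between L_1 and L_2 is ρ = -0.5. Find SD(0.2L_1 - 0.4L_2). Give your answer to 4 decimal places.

V(L_1) = (0.8)² = 0.64;  V(L_2) = (1.3)² = 1.69
Cov(L_1,L_2) = ρ·SD(L_1)·SD(L_2) = -0.5·0.8·1.3 = -0.52
V(0.2L_1 - 0.4L_2) = (0.2)²·V(L_1) + (-0.4)²·V(L_2) + 2·(0.2)·(-0.4)·Cov(L_1,L_2)
= 0.04·0.64 + 0.16·1.69 + -0.16·-0.52 = 0.3792
SD(0.2L_1 - 0.4L_2) = √0.3792 ≈ 0.6158

0.6158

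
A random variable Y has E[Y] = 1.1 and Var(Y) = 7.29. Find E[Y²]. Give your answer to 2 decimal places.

E[Y²] = Var(Y) + (E[Y])² = 7.29 + (1.1)² = 8.5

8.50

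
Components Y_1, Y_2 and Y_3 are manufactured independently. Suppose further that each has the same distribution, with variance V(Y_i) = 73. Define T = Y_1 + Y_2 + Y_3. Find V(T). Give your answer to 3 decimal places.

By independence, V(T) = (1)²V(Y_1) + (1)²V(Y_2) + (1)²V(Y_3)
= (1)²·73 + (1)²·73 + (1)²·73 = 219

219.000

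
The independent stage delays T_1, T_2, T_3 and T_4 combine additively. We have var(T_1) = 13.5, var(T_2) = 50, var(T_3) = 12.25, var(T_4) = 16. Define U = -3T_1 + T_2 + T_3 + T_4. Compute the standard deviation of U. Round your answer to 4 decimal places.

By independence, var(U) = (-3)²var(T_1) + (1)²var(T_2) + (1)²var(T_3) + (1)²var(T_4)
= (-3)²·13.5 + (1)²·50 + (1)²·12.25 + (1)²·16 = 199.75
SD(U) = √199.75 ≈ 14.1333

14.1333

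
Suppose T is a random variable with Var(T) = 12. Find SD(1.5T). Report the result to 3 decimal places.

5.196

Var(1.5T) = (1.5)²·12 = 27
SD(1.5T) = √27 ≈ 5.196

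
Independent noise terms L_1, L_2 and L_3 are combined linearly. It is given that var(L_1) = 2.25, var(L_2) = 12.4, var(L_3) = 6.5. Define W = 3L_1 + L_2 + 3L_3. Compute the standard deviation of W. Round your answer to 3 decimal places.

9.547

By independence, var(W) = (3)²var(L_1) + (1)²var(L_2) + (3)²var(L_3)
= (3)²·2.25 + (1)²·12.4 + (3)²·6.5 = 91.15
SD(W) = √91.15 ≈ 9.547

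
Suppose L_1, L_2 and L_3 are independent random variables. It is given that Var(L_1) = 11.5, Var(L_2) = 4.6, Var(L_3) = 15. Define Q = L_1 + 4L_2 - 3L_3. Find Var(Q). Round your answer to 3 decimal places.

By independence, Var(Q) = (1)²Var(L_1) + (4)²Var(L_2) + (-3)²Var(L_3)
= (1)²·11.5 + (4)²·4.6 + (-3)²·15 = 220.1

220.100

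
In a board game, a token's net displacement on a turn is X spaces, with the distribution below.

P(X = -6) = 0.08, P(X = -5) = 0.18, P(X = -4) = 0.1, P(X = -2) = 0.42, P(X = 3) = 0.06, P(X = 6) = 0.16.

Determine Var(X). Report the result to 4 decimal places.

14.7696

E[X] = (-6)(0.08) + (-5)(0.18) + (-4)(0.1) + (-2)(0.42) + (3)(0.06) + (6)(0.16) = -1.48
E[X²] = (-6)²(0.08) + (-5)²(0.18) + (-4)²(0.1) + (-2)²(0.42) + (3)²(0.06) + (6)²(0.16) = 16.96
Var(X) = E[X²] − (E[X])² = 16.96 − (-1.48)² = 14.7696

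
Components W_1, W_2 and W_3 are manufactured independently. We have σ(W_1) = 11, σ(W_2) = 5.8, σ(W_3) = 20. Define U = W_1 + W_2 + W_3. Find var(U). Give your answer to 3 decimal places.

var(W_1) = 121, var(W_2) = 33.64, var(W_3) = 400
By independence, var(U) = (1)²var(W_1) + (1)²var(W_2) + (1)²var(W_3)
= (1)²·121 + (1)²·33.64 + (1)²·400 = 554.64

554.640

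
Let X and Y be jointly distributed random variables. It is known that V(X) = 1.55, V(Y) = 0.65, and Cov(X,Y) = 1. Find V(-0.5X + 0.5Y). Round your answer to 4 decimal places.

0.0500

V(-0.5X + 0.5Y) = (-0.5)²·V(X) + (0.5)²·V(Y) + 2·(-0.5)·(0.5)·Cov(X,Y)
= 0.25·1.55 + 0.25·0.65 + -0.5·1 = 0.05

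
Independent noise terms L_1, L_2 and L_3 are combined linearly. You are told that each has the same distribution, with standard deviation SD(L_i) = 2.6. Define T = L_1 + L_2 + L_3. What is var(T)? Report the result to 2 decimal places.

20.28

var(L_i) = (2.6)² = 6.76
By independence, var(T) = (1)²var(L_1) + (1)²var(L_2) + (1)²var(L_3)
= (1)²·6.76 + (1)²·6.76 + (1)²·6.76 = 20.28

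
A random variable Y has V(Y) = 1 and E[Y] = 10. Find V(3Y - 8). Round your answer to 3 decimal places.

V(3Y - 8) = (3)²·V(Y) = 9·1 = 9

9.000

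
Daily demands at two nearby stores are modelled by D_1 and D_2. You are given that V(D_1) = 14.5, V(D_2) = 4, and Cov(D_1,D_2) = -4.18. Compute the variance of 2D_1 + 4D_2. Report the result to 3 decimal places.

V(2D_1 + 4D_2) = (2)²·V(D_1) + (4)²·V(D_2) + 2·(2)·(4)·Cov(D_1,D_2)
= 4·14.5 + 16·4 + 16·-4.18 = 55.12

55.120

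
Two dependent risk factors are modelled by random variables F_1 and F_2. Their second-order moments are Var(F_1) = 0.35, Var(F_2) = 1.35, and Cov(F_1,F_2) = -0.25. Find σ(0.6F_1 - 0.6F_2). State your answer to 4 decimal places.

0.8899

Var(0.6F_1 - 0.6F_2) = (0.6)²·Var(F_1) + (-0.6)²·Var(F_2) + 2·(0.6)·(-0.6)·Cov(F_1,F_2)
= 0.36·0.35 + 0.36·1.35 + -0.72·-0.25 = 0.792
σ(0.6F_1 - 0.6F_2) = √0.792 ≈ 0.8899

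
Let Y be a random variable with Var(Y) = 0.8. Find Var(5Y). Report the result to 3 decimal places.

Var(5Y) = (5)²·Var(Y) = 25·0.8 = 20

20.000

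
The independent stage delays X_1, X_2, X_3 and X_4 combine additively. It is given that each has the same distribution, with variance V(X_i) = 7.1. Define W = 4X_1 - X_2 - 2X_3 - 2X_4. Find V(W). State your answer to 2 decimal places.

By independence, V(W) = (4)²V(X_1) + (-1)²V(X_2) + (-2)²V(X_3) + (-2)²V(X_4)
= (4)²·7.1 + (-1)²·7.1 + (-2)²·7.1 + (-2)²·7.1 = 177.5

177.50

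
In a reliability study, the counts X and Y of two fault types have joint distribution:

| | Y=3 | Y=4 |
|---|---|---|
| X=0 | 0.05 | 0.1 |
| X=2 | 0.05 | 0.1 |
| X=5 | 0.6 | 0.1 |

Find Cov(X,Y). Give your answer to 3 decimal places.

E[X] = 3.8,  E[Y] = 3.3
E[XY] = 12.1
Cov(X,Y) = E[XY] − E[X]E[Y] = 12.1 − (3.8)(3.3) = -0.44

-0.440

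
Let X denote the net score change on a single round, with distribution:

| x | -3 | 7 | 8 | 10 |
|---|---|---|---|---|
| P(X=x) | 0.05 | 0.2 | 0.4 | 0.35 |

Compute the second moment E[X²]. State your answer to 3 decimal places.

E[X²] = (-3)²(0.05) + (7)²(0.2) + (8)²(0.4) + (10)²(0.35) = 70.85

70.850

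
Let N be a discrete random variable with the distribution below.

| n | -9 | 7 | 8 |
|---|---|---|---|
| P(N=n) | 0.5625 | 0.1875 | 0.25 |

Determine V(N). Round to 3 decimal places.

E[N] = (-9)(0.5625) + (7)(0.1875) + (8)(0.25) = -1.75
E[N²] = (-9)²(0.5625) + (7)²(0.1875) + (8)²(0.25) = 70.75
V(N) = E[N²] − (E[N])² = 70.75 − (-1.75)² = 67.6875

67.688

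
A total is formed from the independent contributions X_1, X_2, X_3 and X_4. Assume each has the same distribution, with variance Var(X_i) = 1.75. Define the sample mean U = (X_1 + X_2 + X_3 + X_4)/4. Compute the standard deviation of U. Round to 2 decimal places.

0.66

By independence, Var(U) = (0.25)²Var(X_1) + (0.25)²Var(X_2) + (0.25)²Var(X_3) + (0.25)²Var(X_4)
= (0.25)²·1.75 + (0.25)²·1.75 + (0.25)²·1.75 + (0.25)²·1.75 = 0.4375
sd(U) = √0.4375 ≈ 0.66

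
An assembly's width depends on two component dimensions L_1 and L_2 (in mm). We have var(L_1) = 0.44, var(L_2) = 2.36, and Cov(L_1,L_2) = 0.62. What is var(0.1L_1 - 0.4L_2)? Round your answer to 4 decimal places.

var(0.1L_1 - 0.4L_2) = (0.1)²·var(L_1) + (-0.4)²·var(L_2) + 2·(0.1)·(-0.4)·Cov(L_1,L_2)
= 0.01·0.44 + 0.16·2.36 + -0.08·0.62 = 0.3324

0.3324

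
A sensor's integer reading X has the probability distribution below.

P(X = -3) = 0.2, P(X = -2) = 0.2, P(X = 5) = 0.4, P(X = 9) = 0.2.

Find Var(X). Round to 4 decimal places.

E[X] = (-3)(0.2) + (-2)(0.2) + (5)(0.4) + (9)(0.2) = 2.8
E[X²] = (-3)²(0.2) + (-2)²(0.2) + (5)²(0.4) + (9)²(0.2) = 28.8
Var(X) = E[X²] − (E[X])² = 28.8 − (2.8)² = 20.96

20.9600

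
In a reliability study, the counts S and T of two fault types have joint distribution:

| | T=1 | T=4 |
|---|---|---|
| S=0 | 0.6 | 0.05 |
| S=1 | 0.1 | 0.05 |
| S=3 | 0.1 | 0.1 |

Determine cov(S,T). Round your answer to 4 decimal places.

0.6000

E[S] = 0.75,  E[T] = 1.6
E[ST] = 1.8
cov(S,T) = E[ST] − E[S]E[T] = 1.8 − (0.75)(1.6) = 0.6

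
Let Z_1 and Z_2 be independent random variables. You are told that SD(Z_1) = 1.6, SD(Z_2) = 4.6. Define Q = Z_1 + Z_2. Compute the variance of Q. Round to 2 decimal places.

Var(Z_1) = 2.56, Var(Z_2) = 21.16
By independence, Var(Q) = (1)²Var(Z_1) + (1)²Var(Z_2)
= (1)²·2.56 + (1)²·21.16 = 23.72

23.72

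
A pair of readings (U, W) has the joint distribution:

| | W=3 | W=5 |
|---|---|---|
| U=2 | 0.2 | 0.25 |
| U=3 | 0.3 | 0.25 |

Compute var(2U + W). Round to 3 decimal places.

1.790

E[U] = 2.55,  E[W] = 4,  E[UW] = 10.15
var(U) = 6.75 − (2.55)² = 0.2475;  var(W) = 17 − (4)² = 1
Cov(U,W) = 10.15 − (2.55)(4) = -0.05
var(2U + W) = (2)²·0.2475 + (1)²·1 + 2·(2)·(1)·-0.05 = 1.79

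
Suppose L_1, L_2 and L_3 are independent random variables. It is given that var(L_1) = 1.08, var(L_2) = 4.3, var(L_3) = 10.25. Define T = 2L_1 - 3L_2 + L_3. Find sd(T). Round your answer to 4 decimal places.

By independence, var(T) = (2)²var(L_1) + (-3)²var(L_2) + (1)²var(L_3)
= (2)²·1.08 + (-3)²·4.3 + (1)²·10.25 = 53.27
sd(T) = √53.27 ≈ 7.2986

7.2986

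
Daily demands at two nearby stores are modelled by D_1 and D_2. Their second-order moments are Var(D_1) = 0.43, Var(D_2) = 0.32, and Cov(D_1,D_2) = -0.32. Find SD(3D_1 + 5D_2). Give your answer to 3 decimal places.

1.507

Var(3D_1 + 5D_2) = (3)²·Var(D_1) + (5)²·Var(D_2) + 2·(3)·(5)·Cov(D_1,D_2)
= 9·0.43 + 25·0.32 + 30·-0.32 = 2.27
SD(3D_1 + 5D_2) = √2.27 ≈ 1.507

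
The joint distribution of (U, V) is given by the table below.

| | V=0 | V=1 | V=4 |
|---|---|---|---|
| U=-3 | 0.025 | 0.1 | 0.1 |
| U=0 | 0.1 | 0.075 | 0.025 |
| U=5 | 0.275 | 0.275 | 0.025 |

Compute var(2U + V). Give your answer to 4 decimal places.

40.2475

E[U] = 2.2,  E[V] = 1.05,  E[UV] = 0.375
var(U) = 16.4 − (2.2)² = 11.56;  var(V) = 2.85 − (1.05)² = 1.7475
Cov(U,V) = 0.375 − (2.2)(1.05) = -1.935
var(2U + V) = (2)²·11.56 + (1)²·1.7475 + 2·(2)·(1)·-1.935 = 40.2475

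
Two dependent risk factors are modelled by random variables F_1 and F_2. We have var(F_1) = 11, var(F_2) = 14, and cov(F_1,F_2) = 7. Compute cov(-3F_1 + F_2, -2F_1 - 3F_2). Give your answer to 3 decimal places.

cov(-3F_1 + F_2, -2F_1 - 3F_2) = (-3)(-2)var(F_1) + (1)(-3)var(F_2) + [(-3)(-3) + (1)(-2)]cov(F_1,F_2)
= 6·11 + -3·14 + 7·7 = 73

73.000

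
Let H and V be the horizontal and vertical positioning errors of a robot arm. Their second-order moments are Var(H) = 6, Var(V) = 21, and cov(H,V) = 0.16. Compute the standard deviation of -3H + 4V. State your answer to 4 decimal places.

19.6510

Var(-3H + 4V) = (-3)²·Var(H) + (4)²·Var(V) + 2·(-3)·(4)·cov(H,V)
= 9·6 + 16·21 + -24·0.16 = 386.16
σ(-3H + 4V) = √386.16 ≈ 19.6510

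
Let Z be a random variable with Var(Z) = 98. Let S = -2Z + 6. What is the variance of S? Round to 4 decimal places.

392.0000

Var(-2Z + 6) = (-2)²·Var(Z) = 4·98 = 392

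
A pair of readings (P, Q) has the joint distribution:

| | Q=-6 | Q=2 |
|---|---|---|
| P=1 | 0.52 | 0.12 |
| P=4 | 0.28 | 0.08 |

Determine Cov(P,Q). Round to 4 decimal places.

0.1920

E[P] = 2.08,  E[Q] = -4.4
E[PQ] = -8.96
Cov(P,Q) = E[PQ] − E[P]E[Q] = -8.96 − (2.08)(-4.4) = 0.192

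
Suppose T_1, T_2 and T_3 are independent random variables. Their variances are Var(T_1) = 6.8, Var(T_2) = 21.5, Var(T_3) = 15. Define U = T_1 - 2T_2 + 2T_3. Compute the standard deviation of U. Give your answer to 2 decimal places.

By independence, Var(U) = (1)²Var(T_1) + (-2)²Var(T_2) + (2)²Var(T_3)
= (1)²·6.8 + (-2)²·21.5 + (2)²·15 = 152.8
SD(U) = √152.8 ≈ 12.36

12.36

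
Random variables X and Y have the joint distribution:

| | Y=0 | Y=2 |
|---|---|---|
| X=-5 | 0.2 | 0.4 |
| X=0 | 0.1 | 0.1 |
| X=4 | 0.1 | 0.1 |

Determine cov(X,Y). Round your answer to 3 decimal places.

-0.560

E[X] = -2.2,  E[Y] = 1.2
E[XY] = -3.2
cov(X,Y) = E[XY] − E[X]E[Y] = -3.2 − (-2.2)(1.2) = -0.56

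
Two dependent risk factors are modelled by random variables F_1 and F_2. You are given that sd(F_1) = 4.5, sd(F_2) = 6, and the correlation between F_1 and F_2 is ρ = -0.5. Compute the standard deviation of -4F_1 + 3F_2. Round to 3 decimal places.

Var(F_1) = (4.5)² = 20.25;  Var(F_2) = (6)² = 36
cov(F_1,F_2) = ρ·sd(F_1)·sd(F_2) = -0.5·4.5·6 = -13.5
Var(-4F_1 + 3F_2) = (-4)²·Var(F_1) + (3)²·Var(F_2) + 2·(-4)·(3)·cov(F_1,F_2)
= 16·20.25 + 9·36 + -24·-13.5 = 972
sd(-4F_1 + 3F_2) = √972 ≈ 31.177

31.177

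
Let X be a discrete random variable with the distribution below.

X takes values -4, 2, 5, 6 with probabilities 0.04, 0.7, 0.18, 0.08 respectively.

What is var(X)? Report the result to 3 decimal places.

E[X] = (-4)(0.04) + (2)(0.7) + (5)(0.18) + (6)(0.08) = 2.62
E[X²] = (-4)²(0.04) + (2)²(0.7) + (5)²(0.18) + (6)²(0.08) = 10.82
var(X) = E[X²] − (E[X])² = 10.82 − (2.62)² = 3.9556

3.956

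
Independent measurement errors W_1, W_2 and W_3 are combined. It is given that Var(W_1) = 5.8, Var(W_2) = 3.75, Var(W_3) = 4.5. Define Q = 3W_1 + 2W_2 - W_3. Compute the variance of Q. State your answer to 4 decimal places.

71.7000

By independence, Var(Q) = (3)²Var(W_1) + (2)²Var(W_2) + (-1)²Var(W_3)
= (3)²·5.8 + (2)²·3.75 + (-1)²·4.5 = 71.7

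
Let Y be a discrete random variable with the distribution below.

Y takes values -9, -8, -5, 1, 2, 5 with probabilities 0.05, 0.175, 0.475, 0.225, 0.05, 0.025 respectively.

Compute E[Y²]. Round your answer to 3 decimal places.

E[Y²] = (-9)²(0.05) + (-8)²(0.175) + (-5)²(0.475) + (1)²(0.225) + (2)²(0.05) + (5)²(0.025) = 28.175

28.175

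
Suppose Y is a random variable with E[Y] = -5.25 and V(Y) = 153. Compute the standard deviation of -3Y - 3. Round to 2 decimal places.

V(-3Y - 3) = (-3)²·153 = 1377
SD(-3Y - 3) = √1377 ≈ 37.11

37.11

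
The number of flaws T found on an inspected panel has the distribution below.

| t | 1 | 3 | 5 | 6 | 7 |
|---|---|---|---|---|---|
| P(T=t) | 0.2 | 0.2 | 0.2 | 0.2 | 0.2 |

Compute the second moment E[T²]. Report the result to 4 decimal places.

24.0000

E[T²] = (1)²(0.2) + (3)²(0.2) + (5)²(0.2) + (6)²(0.2) + (7)²(0.2) = 24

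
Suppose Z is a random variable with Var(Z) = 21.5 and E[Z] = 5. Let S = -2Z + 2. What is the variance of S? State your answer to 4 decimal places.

86.0000

Var(-2Z + 2) = (-2)²·Var(Z) = 4·21.5 = 86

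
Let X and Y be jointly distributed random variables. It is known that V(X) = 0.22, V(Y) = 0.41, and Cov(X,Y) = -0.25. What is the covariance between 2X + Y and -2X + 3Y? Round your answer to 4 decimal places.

Cov(2X + Y, -2X + 3Y) = (2)(-2)V(X) + (1)(3)V(Y) + [(2)(3) + (1)(-2)]Cov(X,Y)
= -4·0.22 + 3·0.41 + 4·-0.25 = -0.65

-0.6500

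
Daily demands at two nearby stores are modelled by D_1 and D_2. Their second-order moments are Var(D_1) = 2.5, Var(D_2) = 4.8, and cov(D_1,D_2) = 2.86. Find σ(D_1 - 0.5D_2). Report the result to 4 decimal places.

0.9165

Var(D_1 - 0.5D_2) = (1)²·Var(D_1) + (-0.5)²·Var(D_2) + 2·(1)·(-0.5)·cov(D_1,D_2)
= 1·2.5 + 0.25·4.8 + -1·2.86 = 0.84
σ(D_1 - 0.5D_2) = √0.84 ≈ 0.9165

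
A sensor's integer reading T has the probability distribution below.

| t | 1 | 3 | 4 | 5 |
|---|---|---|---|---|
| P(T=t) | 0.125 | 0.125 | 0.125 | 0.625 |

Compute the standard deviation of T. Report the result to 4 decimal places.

E[T] = (1)(0.125) + (3)(0.125) + (4)(0.125) + (5)(0.625) = 4.125
E[T²] = (1)²(0.125) + (3)²(0.125) + (4)²(0.125) + (5)²(0.625) = 18.875
V(T) = E[T²] − (E[T])² = 18.875 − (4.125)² = 1.859375
SD(T) = √1.859375 ≈ 1.3636

1.3636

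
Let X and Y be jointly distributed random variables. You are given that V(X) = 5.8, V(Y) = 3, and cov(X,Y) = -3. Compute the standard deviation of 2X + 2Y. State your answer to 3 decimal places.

3.347

V(2X + 2Y) = (2)²·V(X) + (2)²·V(Y) + 2·(2)·(2)·cov(X,Y)
= 4·5.8 + 4·3 + 8·-3 = 11.2
SD(2X + 2Y) = √11.2 ≈ 3.347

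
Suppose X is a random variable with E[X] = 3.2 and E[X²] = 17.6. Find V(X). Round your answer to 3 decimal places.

V(X) = 17.6 − (3.2)² = 7.36

7.360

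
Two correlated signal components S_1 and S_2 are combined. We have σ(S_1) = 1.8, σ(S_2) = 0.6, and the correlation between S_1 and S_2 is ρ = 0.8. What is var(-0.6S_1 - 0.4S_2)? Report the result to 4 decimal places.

1.6387

var(S_1) = (1.8)² = 3.24;  var(S_2) = (0.6)² = 0.36
cov(S_1,S_2) = ρ·σ(S_1)·σ(S_2) = 0.8·1.8·0.6 = 0.864
var(-0.6S_1 - 0.4S_2) = (-0.6)²·var(S_1) + (-0.4)²·var(S_2) + 2·(-0.6)·(-0.4)·cov(S_1,S_2)
= 0.36·3.24 + 0.16·0.36 + 0.48·0.864 = 1.63872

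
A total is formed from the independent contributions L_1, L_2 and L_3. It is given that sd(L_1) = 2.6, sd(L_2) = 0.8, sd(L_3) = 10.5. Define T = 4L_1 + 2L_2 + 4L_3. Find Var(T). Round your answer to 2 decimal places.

Var(L_1) = 6.76, Var(L_2) = 0.64, Var(L_3) = 110.25
By independence, Var(T) = (4)²Var(L_1) + (2)²Var(L_2) + (4)²Var(L_3)
= (4)²·6.76 + (2)²·0.64 + (4)²·110.25 = 1874.72

1874.72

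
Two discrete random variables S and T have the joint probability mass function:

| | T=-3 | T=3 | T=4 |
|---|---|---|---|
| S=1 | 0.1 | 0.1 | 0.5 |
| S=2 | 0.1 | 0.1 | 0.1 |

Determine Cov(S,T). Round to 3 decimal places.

-0.320

E[S] = 1.3,  E[T] = 2.4
E[ST] = 2.8
Cov(S,T) = E[ST] − E[S]E[T] = 2.8 − (1.3)(2.4) = -0.32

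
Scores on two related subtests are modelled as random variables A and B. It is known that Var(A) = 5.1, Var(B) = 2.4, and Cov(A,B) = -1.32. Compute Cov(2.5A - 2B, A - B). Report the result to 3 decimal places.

23.490

Cov(2.5A - 2B, A - B) = (2.5)(1)Var(A) + (-2)(-1)Var(B) + [(2.5)(-1) + (-2)(1)]Cov(A,B)
= 2.5·5.1 + 2·2.4 + -4.5·-1.32 = 23.49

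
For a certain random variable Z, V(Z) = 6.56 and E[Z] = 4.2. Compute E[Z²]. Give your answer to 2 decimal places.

24.20

E[Z²] = V(Z) + (E[Z])² = 6.56 + (4.2)² = 24.2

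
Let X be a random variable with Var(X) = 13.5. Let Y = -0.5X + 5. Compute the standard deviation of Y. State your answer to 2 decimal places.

Var(-0.5X + 5) = (-0.5)²·13.5 = 3.375
sd(Y) = √3.375 ≈ 1.84

1.84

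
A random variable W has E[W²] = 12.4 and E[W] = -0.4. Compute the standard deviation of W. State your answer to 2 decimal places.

Var(W) = 12.4 − (-0.4)² = 12.24
σ(W) = √12.24 ≈ 3.50

3.50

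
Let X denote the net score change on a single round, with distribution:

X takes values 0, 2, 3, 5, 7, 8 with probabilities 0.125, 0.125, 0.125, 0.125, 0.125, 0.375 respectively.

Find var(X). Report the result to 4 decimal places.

E[X] = (0)(0.125) + (2)(0.125) + (3)(0.125) + (5)(0.125) + (7)(0.125) + (8)(0.375) = 5.125
E[X²] = (0)²(0.125) + (2)²(0.125) + (3)²(0.125) + (5)²(0.125) + (7)²(0.125) + (8)²(0.375) = 34.875
var(X) = E[X²] − (E[X])² = 34.875 − (5.125)² = 8.609375

8.6094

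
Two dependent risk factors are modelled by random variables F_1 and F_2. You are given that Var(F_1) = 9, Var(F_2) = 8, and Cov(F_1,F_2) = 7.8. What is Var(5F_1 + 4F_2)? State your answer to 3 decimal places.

Var(5F_1 + 4F_2) = (5)²·Var(F_1) + (4)²·Var(F_2) + 2·(5)·(4)·Cov(F_1,F_2)
= 25·9 + 16·8 + 40·7.8 = 665

665.000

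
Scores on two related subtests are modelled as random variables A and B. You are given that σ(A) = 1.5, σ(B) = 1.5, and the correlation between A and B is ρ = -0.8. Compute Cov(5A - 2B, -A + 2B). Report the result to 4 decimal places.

-41.8500

V(A) = (1.5)² = 2.25;  V(B) = (1.5)² = 2.25
Cov(A,B) = ρ·σ(A)·σ(B) = -0.8·1.5·1.5 = -1.8
Cov(5A - 2B, -A + 2B) = (5)(-1)V(A) + (-2)(2)V(B) + [(5)(2) + (-2)(-1)]Cov(A,B)
= -5·2.25 + -4·2.25 + 12·-1.8 = -41.85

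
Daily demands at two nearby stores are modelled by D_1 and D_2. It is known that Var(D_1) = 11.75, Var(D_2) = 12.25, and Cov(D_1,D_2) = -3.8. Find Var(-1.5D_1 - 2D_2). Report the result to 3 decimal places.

52.638

Var(-1.5D_1 - 2D_2) = (-1.5)²·Var(D_1) + (-2)²·Var(D_2) + 2·(-1.5)·(-2)·Cov(D_1,D_2)
= 2.25·11.75 + 4·12.25 + 6·-3.8 = 52.6375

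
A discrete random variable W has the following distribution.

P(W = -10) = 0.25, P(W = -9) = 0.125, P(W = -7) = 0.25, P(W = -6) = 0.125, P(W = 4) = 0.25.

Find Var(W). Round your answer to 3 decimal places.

E[W] = (-10)(0.25) + (-9)(0.125) + (-7)(0.25) + (-6)(0.125) + (4)(0.25) = -5.125
E[W²] = (-10)²(0.25) + (-9)²(0.125) + (-7)²(0.25) + (-6)²(0.125) + (4)²(0.25) = 55.875
Var(W) = E[W²] − (E[W])² = 55.875 − (-5.125)² = 29.609375

29.609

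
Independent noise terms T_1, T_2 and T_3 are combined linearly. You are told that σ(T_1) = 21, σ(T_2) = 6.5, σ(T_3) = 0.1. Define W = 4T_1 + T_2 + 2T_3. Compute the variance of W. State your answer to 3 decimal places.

var(T_1) = 441, var(T_2) = 42.25, var(T_3) = 0.01
By independence, var(W) = (4)²var(T_1) + (1)²var(T_2) + (2)²var(T_3)
= (4)²·441 + (1)²·42.25 + (2)²·0.01 = 7098.29

7098.290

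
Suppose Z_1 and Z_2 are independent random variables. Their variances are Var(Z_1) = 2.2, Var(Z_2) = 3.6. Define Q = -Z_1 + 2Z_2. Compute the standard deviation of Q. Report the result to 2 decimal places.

By independence, Var(Q) = (-1)²Var(Z_1) + (2)²Var(Z_2)
= (-1)²·2.2 + (2)²·3.6 = 16.6
SD(Q) = √16.6 ≈ 4.07

4.07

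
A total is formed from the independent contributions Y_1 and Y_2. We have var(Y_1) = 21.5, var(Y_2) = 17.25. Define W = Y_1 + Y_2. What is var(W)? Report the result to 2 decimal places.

By independence, var(W) = (1)²var(Y_1) + (1)²var(Y_2)
= (1)²·21.5 + (1)²·17.25 = 38.75

38.75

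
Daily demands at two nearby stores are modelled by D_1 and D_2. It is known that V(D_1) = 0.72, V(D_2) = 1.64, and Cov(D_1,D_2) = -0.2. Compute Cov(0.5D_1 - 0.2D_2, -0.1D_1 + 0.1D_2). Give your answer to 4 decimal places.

-0.0828

Cov(0.5D_1 - 0.2D_2, -0.1D_1 + 0.1D_2) = (0.5)(-0.1)V(D_1) + (-0.2)(0.1)V(D_2) + [(0.5)(0.1) + (-0.2)(-0.1)]Cov(D_1,D_2)
= -0.05·0.72 + -0.02·1.64 + 0.07·-0.2 = -0.0828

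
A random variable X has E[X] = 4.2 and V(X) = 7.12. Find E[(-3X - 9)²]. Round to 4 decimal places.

E[-3X - 9] = -3·4.2 − 9 = -21.6
V(-3X - 9) = (-3)²·7.12 = 64.08
E[(-3X - 9)²] = V((-3X - 9)) + (E[(-3X - 9)])² = 64.08 + (-21.6)² = 530.64

530.6400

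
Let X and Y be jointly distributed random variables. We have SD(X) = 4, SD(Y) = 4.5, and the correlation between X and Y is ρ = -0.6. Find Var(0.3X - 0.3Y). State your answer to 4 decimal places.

5.2065

Var(X) = (4)² = 16;  Var(Y) = (4.5)² = 20.25
Cov(X,Y) = ρ·SD(X)·SD(Y) = -0.6·4·4.5 = -10.8
Var(0.3X - 0.3Y) = (0.3)²·Var(X) + (-0.3)²·Var(Y) + 2·(0.3)·(-0.3)·Cov(X,Y)
= 0.09·16 + 0.09·20.25 + -0.18·-10.8 = 5.2065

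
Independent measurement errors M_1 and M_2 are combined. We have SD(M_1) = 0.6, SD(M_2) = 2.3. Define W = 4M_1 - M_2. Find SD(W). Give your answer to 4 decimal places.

Var(M_1) = 0.36, Var(M_2) = 5.29
By independence, Var(W) = (4)²Var(M_1) + (-1)²Var(M_2)
= (4)²·0.36 + (-1)²·5.29 = 11.05
SD(W) = √11.05 ≈ 3.3242

3.3242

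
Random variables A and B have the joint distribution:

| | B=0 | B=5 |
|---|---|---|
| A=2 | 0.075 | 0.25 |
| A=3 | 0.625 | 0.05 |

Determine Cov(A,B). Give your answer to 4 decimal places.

-0.7625

E[A] = 2.675,  E[B] = 1.5
E[AB] = 3.25
Cov(A,B) = E[AB] − E[A]E[B] = 3.25 − (2.675)(1.5) = -0.7625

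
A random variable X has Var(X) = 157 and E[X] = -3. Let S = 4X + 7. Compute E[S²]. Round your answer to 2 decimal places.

E[4X + 7] = 4·-3 + 7 = -5
Var(4X + 7) = (4)²·157 = 2512
E[S²] = Var(S) + (E[S])² = 2512 + (-5)² = 2537

2537.00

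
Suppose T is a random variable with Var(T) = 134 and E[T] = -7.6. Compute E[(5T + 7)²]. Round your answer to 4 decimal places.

4311.0000

E[5T + 7] = 5·-7.6 + 7 = -31
Var(5T + 7) = (5)²·134 = 3350
E[(5T + 7)²] = Var((5T + 7)) + (E[(5T + 7)])² = 3350 + (-31)² = 4311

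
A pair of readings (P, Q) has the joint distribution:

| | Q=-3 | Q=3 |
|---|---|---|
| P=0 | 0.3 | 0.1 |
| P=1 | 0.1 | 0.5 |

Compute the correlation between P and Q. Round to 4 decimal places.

0.5833

E[P] = 0.6,  E[Q] = 0.6
E[PQ] = 1.2
Cov(P,Q) = E[PQ] − E[P]E[Q] = 1.2 − (0.6)(0.6) = 0.84
var(P) = 0.24,  var(Q) = 8.64
ρ = 0.84 / √(0.24·8.64) ≈ 0.5833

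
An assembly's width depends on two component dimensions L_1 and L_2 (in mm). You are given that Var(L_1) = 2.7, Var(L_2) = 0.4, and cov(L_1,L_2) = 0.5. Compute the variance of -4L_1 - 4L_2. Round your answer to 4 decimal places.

Var(-4L_1 - 4L_2) = (-4)²·Var(L_1) + (-4)²·Var(L_2) + 2·(-4)·(-4)·cov(L_1,L_2)
= 16·2.7 + 16·0.4 + 32·0.5 = 65.6

65.6000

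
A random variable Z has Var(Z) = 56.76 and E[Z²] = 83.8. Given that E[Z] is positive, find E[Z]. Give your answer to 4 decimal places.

(E[Z])² = E[Z²] − Var(Z) = 83.8 − 56.76 = 27.04
E[Z] = √27.04 = 5.2

5.2000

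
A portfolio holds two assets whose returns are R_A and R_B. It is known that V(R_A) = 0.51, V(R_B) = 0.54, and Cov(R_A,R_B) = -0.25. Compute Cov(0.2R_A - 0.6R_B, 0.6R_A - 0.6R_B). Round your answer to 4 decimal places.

Cov(0.2R_A - 0.6R_B, 0.6R_A - 0.6R_B) = (0.2)(0.6)V(R_A) + (-0.6)(-0.6)V(R_B) + [(0.2)(-0.6) + (-0.6)(0.6)]Cov(R_A,R_B)
= 0.12·0.51 + 0.36·0.54 + -0.48·-0.25 = 0.3756

0.3756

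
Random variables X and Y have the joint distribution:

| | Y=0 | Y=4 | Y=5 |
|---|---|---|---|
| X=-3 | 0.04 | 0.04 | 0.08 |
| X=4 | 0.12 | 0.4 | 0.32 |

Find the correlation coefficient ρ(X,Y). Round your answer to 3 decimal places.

0.067

E[X] = 2.88,  E[Y] = 3.76
E[XY] = 11.12
cov(X,Y) = E[XY] − E[X]E[Y] = 11.12 − (2.88)(3.76) = 0.2912
Var(X) = 6.5856,  Var(Y) = 2.9024
ρ = 0.2912 / √(6.5856·2.9024) ≈ 0.067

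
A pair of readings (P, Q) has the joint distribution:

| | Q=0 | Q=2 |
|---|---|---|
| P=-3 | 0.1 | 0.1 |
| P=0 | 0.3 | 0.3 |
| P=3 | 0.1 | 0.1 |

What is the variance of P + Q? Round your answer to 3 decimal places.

E[P] = 0,  E[Q] = 1,  E[PQ] = 0
var(P) = 3.6 − (0)² = 3.6;  var(Q) = 2 − (1)² = 1
Cov(P,Q) = 0 − (0)(1) = 0
var(P + Q) = (1)²·3.6 + (1)²·1 + 2·(1)·(1)·0 = 4.6

4.600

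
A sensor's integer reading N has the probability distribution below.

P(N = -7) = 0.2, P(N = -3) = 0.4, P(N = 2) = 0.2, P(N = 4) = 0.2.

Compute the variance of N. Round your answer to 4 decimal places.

E[N] = (-7)(0.2) + (-3)(0.4) + (2)(0.2) + (4)(0.2) = -1.4
E[N²] = (-7)²(0.2) + (-3)²(0.4) + (2)²(0.2) + (4)²(0.2) = 17.4
Var(N) = E[N²] − (E[N])² = 17.4 − (-1.4)² = 15.44

15.4400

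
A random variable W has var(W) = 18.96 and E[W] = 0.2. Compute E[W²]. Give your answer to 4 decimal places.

19.0000

E[W²] = var(W) + (E[W])² = 18.96 + (0.2)² = 19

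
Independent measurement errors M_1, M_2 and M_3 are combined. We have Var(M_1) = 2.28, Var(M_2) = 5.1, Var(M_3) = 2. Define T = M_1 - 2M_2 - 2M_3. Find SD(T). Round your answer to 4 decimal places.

5.5390

By independence, Var(T) = (1)²Var(M_1) + (-2)²Var(M_2) + (-2)²Var(M_3)
= (1)²·2.28 + (-2)²·5.1 + (-2)²·2 = 30.68
SD(T) = √30.68 ≈ 5.5390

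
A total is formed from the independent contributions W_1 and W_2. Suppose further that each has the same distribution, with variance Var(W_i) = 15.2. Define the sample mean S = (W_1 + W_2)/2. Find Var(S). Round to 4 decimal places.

7.6000

By independence, Var(S) = (0.5)²Var(W_1) + (0.5)²Var(W_2)
= (0.5)²·15.2 + (0.5)²·15.2 = 7.6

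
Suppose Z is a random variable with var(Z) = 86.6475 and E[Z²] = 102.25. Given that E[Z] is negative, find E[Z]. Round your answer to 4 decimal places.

-3.9500

(E[Z])² = E[Z²] − var(Z) = 102.25 − 86.6475 = 15.6025
E[Z] = −√15.6025 = -3.95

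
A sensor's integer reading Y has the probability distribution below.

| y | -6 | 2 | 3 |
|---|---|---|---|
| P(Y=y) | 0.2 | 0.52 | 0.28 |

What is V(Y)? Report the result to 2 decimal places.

11.34

E[Y] = (-6)(0.2) + (2)(0.52) + (3)(0.28) = 0.68
E[Y²] = (-6)²(0.2) + (2)²(0.52) + (3)²(0.28) = 11.8
V(Y) = E[Y²] − (E[Y])² = 11.8 − (0.68)² = 11.3376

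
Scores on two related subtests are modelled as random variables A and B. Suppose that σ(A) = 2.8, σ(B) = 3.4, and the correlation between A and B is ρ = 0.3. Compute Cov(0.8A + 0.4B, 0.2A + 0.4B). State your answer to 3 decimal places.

Var(A) = (2.8)² = 7.84;  Var(B) = (3.4)² = 11.56
Cov(A,B) = ρ·σ(A)·σ(B) = 0.3·2.8·3.4 = 2.856
Cov(0.8A + 0.4B, 0.2A + 0.4B) = (0.8)(0.2)Var(A) + (0.4)(0.4)Var(B) + [(0.8)(0.4) + (0.4)(0.2)]Cov(A,B)
= 0.16·7.84 + 0.16·11.56 + 0.4·2.856 = 4.2464

4.246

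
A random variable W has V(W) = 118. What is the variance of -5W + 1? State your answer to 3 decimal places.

2950.000

V(-5W + 1) = (-5)²·V(W) = 25·118 = 2950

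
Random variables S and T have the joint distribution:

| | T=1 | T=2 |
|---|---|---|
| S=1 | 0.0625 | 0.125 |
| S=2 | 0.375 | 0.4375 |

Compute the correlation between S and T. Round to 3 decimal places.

-0.101

E[S] = 1.8125,  E[T] = 1.5625
E[ST] = 2.8125
cov(S,T) = E[ST] − E[S]E[T] = 2.8125 − (1.8125)(1.5625) = -0.01953125
var(S) = 0.15234375,  var(T) = 0.24609375
ρ = -0.01953125 / √(0.15234375·0.24609375) ≈ -0.101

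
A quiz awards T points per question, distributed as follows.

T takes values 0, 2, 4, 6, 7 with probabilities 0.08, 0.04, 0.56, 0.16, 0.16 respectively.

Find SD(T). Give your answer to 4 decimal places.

E[T] = (0)(0.08) + (2)(0.04) + (4)(0.56) + (6)(0.16) + (7)(0.16) = 4.4
E[T²] = (0)²(0.08) + (2)²(0.04) + (4)²(0.56) + (6)²(0.16) + (7)²(0.16) = 22.72
Var(T) = E[T²] − (E[T])² = 22.72 − (4.4)² = 3.36
SD(T) = √3.36 ≈ 1.8330

1.8330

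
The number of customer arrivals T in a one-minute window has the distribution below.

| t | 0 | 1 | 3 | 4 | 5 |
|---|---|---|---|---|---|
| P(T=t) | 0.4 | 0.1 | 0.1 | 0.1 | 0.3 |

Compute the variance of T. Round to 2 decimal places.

E[T] = (0)(0.4) + (1)(0.1) + (3)(0.1) + (4)(0.1) + (5)(0.3) = 2.3
E[T²] = (0)²(0.4) + (1)²(0.1) + (3)²(0.1) + (4)²(0.1) + (5)²(0.3) = 10.1
Var(T) = E[T²] − (E[T])² = 10.1 − (2.3)² = 4.81

4.81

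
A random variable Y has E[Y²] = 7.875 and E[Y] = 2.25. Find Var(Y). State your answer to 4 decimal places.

Var(Y) = 7.875 − (2.25)² = 2.8125

2.8125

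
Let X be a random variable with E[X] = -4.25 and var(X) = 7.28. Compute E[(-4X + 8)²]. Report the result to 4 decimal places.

741.4800

E[-4X + 8] = -4·-4.25 + 8 = 25
var(-4X + 8) = (-4)²·7.28 = 116.48
E[(-4X + 8)²] = var((-4X + 8)) + (E[(-4X + 8)])² = 116.48 + (25)² = 741.48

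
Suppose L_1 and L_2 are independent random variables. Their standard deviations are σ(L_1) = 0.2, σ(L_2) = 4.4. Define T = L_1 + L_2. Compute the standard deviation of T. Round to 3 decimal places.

Var(L_1) = 0.04, Var(L_2) = 19.36
By independence, Var(T) = (1)²Var(L_1) + (1)²Var(L_2)
= (1)²·0.04 + (1)²·19.36 = 19.4
σ(T) = √19.4 ≈ 4.405

4.405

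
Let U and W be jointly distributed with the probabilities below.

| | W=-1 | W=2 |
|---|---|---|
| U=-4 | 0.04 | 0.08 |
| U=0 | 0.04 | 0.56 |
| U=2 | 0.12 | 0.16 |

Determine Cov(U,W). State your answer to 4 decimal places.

-0.1920

E[U] = 0.08,  E[W] = 1.4
E[UW] = -0.08
Cov(U,W) = E[UW] − E[U]E[W] = -0.08 − (0.08)(1.4) = -0.192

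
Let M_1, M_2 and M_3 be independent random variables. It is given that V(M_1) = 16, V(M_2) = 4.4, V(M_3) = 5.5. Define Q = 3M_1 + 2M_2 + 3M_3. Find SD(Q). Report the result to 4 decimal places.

By independence, V(Q) = (3)²V(M_1) + (2)²V(M_2) + (3)²V(M_3)
= (3)²·16 + (2)²·4.4 + (3)²·5.5 = 211.1
SD(Q) = √211.1 ≈ 14.5293

14.5293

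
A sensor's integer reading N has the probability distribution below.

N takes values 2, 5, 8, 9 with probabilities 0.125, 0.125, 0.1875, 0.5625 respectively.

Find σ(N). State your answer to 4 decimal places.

2.4230

E[N] = (2)(0.125) + (5)(0.125) + (8)(0.1875) + (9)(0.5625) = 7.4375
E[N²] = (2)²(0.125) + (5)²(0.125) + (8)²(0.1875) + (9)²(0.5625) = 61.1875
var(N) = E[N²] − (E[N])² = 61.1875 − (7.4375)² = 5.87109375
σ(N) = √5.87109375 ≈ 2.4230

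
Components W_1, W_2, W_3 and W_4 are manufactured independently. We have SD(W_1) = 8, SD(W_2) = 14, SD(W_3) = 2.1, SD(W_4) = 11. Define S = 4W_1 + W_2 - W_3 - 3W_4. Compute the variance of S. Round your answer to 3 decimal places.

2313.410

var(W_1) = 64, var(W_2) = 196, var(W_3) = 4.41, var(W_4) = 121
By independence, var(S) = (4)²var(W_1) + (1)²var(W_2) + (-1)²var(W_3) + (-3)²var(W_4)
= (4)²·64 + (1)²·196 + (-1)²·4.41 + (-3)²·121 = 2313.41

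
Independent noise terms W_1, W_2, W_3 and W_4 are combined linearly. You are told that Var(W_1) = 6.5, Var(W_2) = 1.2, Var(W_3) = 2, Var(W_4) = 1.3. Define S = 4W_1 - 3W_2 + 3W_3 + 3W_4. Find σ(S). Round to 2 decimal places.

12.02

By independence, Var(S) = (4)²Var(W_1) + (-3)²Var(W_2) + (3)²Var(W_3) + (3)²Var(W_4)
= (4)²·6.5 + (-3)²·1.2 + (3)²·2 + (3)²·1.3 = 144.5
σ(S) = √144.5 ≈ 12.02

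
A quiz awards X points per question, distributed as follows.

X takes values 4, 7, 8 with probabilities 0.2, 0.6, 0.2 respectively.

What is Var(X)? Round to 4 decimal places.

1.8400

E[X] = (4)(0.2) + (7)(0.6) + (8)(0.2) = 6.6
E[X²] = (4)²(0.2) + (7)²(0.6) + (8)²(0.2) = 45.4
Var(X) = E[X²] − (E[X])² = 45.4 − (6.6)² = 1.84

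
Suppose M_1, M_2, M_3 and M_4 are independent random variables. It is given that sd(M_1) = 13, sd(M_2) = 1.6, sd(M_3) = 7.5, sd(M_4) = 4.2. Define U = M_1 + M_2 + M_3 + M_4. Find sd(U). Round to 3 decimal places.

15.667

V(M_1) = 169, V(M_2) = 2.56, V(M_3) = 56.25, V(M_4) = 17.64
By independence, V(U) = (1)²V(M_1) + (1)²V(M_2) + (1)²V(M_3) + (1)²V(M_4)
= (1)²·169 + (1)²·2.56 + (1)²·56.25 + (1)²·17.64 = 245.45
sd(U) = √245.45 ≈ 15.667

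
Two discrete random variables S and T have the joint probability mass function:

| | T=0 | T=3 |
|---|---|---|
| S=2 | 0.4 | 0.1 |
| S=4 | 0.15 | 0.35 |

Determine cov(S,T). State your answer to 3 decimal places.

E[S] = 3,  E[T] = 1.35
E[ST] = 4.8
cov(S,T) = E[ST] − E[S]E[T] = 4.8 − (3)(1.35) = 0.75

0.750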